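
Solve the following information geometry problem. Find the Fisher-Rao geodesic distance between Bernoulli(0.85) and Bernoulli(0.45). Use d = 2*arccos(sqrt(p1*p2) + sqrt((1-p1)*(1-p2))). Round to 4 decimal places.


Geodesic distance on Bernoulli manifold:
d(p1,p2) = 2*arccos(sqrt(p1*p2) + sqrt((1-p1)*(1-p2))).
sqrt(p1*p2) = sqrt(0.85*0.45) = 0.618466.
sqrt((1-p1)*(1-p2)) = sqrt(0.15*0.55) = 0.287228.
arg = 0.618466 + 0.287228 = 0.905694.
d = 2*arccos(0.905694) = 0.8756

0.8756


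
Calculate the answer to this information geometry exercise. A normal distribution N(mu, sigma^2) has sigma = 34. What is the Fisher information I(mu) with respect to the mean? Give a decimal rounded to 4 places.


The Fisher information for the mean of a normal distribution is I(mu) = 1/sigma^2.
sigma = 34, so sigma^2 = 1156.
I(mu) = 1/1156 = 0.0009

0.0009


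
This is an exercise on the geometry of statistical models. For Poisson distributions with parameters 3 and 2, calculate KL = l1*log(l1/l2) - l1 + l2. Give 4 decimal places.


KL divergence for Poisson:
KL = l1*log(l1/l2) - l1 + l2.
l1 = 3, l2 = 2.
log(3/2) = 0.405465.
l1*log(l1/l2) = 3 * 0.405465 = 1.216395.
KL = 1.216395 - 3 + 2 = 0.2164

0.2164


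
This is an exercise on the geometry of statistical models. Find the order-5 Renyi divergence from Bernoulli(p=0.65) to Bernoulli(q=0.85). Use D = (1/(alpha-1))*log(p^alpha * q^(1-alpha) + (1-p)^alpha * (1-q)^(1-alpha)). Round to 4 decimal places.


Renyi divergence of order alpha between Bernoulli distributions:
D = (1/(alpha-1))*log(p^alpha * q^(1-alpha) + (1-p)^alpha * (1-q)^(1-alpha)).
alpha = 5, p = 0.65, q = 0.85.
p^alpha * q^(1-alpha) = 0.65^5 * 0.85^-4 = 0.222275.
(1-p)^alpha * (1-q)^(1-alpha) = 0.35^5 * 0.15^-4 = 10.374691.
sum = 0.222275 + 10.374691 = 10.596967.
D = (1/4)*log(10.596967) = 0.5901

0.5901


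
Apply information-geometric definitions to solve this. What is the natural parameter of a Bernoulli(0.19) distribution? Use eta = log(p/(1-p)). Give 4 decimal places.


Natural parameter for Bernoulli: eta = log(p/(1-p)).
p = 0.19, 1-p = 0.81.
p/(1-p) = 0.234568.
eta = log(0.234568) = -1.4500

-1.4500


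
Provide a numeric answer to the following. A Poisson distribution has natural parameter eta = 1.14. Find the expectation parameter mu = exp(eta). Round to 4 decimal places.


Expectation parameter for Poisson exponential family:
mu = exp(eta).
eta = 1.14.
mu = exp(1.14) = 3.1268

3.1268


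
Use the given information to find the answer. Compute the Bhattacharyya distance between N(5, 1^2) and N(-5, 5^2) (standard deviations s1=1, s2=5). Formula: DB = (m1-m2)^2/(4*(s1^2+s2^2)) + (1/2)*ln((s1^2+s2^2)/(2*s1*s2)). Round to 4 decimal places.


Bhattacharyya distance between two Gaussians:
DB = (m1-m2)^2/(4*(s1^2+s2^2)) + (1/2)*ln((s1^2+s2^2)/(2*s1*s2)).
(m1-m2)^2 = (10)^2 = 100.
s1^2+s2^2 = 1 + 25 = 26.
term1 = 100/104 = 0.961538.
term2 = 0.5*ln(26/10.0) = 0.477756.
DB = 0.961538 + 0.477756 = 1.4393

1.4393


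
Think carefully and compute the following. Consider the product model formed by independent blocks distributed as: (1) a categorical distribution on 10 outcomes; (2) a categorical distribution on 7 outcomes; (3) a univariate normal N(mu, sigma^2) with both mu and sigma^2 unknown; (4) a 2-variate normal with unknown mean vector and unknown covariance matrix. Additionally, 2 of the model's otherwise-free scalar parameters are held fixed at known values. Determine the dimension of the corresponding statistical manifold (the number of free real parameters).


The dimension of a statistical manifold equals the number of free
(independent) real parameters of the model. For a product of independent
blocks the parameter counts add.
- categorical on 10 outcomes (probabilities sum to 1): 10-1 = 9.
- categorical on 7 outcomes (probabilities sum to 1): 7-1 = 6.
- normal (mu, sigma^2): 2.
- 2-variate normal: 2 (mean) + 2*3/2 = 3 (symmetric covariance) = 5.
Total = 9 + 6 + 2 + 5 = 22.
2 parameter(s) fixed at known values: 22 - 2 = 20.
Dimension = 20

20


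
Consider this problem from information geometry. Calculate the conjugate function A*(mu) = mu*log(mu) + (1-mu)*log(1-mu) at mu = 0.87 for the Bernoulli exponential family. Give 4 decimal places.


Legendre transform for Bernoulli:
A*(mu) = mu*log(mu) + (1-mu)*log(1-mu).
mu = 0.87, 1-mu = 0.13.
mu*log(mu) = 0.87*log(0.87) = -0.121158.
(1-mu)*log(1-mu) = 0.13*log(0.13) = -0.265229.
A* = -0.121158 + -0.265229 = -0.3864

-0.3864


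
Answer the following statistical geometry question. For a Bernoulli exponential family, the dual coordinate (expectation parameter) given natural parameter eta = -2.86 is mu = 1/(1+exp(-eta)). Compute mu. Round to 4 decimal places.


Dual coordinate (expectation parameter) for Bernoulli:
mu = 1/(1+exp(-eta)).
eta = -2.86.
exp(-eta) = exp(2.86) = 17.461527.
mu = 1/(1+17.461527) = 0.0542

0.0542


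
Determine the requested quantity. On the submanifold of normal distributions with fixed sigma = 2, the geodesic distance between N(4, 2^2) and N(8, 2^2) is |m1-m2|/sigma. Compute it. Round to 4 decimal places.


On the fixed-variance normal subfamily, geodesic distance = |m1-m2|/sigma.
|4 - 8| = 4.
sigma = 2.
d = 4/2 = 2.0000

2.0000


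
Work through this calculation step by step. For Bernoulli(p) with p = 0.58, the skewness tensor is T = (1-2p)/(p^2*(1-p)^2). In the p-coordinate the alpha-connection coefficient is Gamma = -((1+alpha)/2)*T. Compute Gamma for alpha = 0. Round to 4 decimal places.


Skewness (Amari-Chentsov) tensor: T = (1-2p)/(p^2*(1-p)^2).
p = 0.58, 1-2p = -0.16, p^2 = 0.3364, (1-p)^2 = 0.1764.
T = -0.16/(0.3364 * 0.1764) = -2.696283.
In the p-coordinate, Gamma^(alpha) = Gamma^(0) - (alpha/2)*T with Gamma^(0) = (1/2)*g'(p) = -T/2,
so Gamma^(alpha) = -((1+alpha)/2)*T.
alpha = 0, -(1+alpha)/2 = -0.5.
Gamma = -0.5 * -2.696283 = 1.3481

1.3481


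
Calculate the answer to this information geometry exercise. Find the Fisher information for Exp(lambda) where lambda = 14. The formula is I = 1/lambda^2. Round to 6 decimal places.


Fisher information for exponential: I(lambda) = 1/lambda^2.
lambda = 14, lambda^2 = 196.
I = 1/196 = 0.005102

0.005102


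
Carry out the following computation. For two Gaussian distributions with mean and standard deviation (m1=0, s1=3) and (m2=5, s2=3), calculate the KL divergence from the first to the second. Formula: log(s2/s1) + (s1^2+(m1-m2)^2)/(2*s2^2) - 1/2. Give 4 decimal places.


KL divergence between normal distributions:
KL = log(s2/s1) + (s1^2 + (m1-m2)^2)/(2*s2^2) - 1/2.
log(3/3) = 0.0.
(3^2 + (0-5)^2)/(2*3^2) = (9 + 25)/18 = 1.888889.
KL = 0.0 + 1.888889 - 0.5 = 1.3889

1.3889


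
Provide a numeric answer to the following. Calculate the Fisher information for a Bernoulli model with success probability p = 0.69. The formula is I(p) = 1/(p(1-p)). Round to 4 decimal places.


For Bernoulli(p), Fisher information is I(p) = 1/(p*(1-p)).
p = 0.69, 1-p = 0.31.
p*(1-p) = 0.2139.
I(p) = 1/0.2139 = 4.6751

4.6751


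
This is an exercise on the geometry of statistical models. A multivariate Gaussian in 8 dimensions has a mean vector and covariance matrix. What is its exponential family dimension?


Exponential family dimension calculation:
For 8-dim MVN: mean has 8 params, covariance has 8*9/2 = 36 unique entries.
Total dim = 8 + 36 = 44.

44


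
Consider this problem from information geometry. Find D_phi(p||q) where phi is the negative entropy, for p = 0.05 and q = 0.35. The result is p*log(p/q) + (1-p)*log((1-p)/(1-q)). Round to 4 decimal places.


Bregman divergence with negative entropy generator:
D = p*log(p/q) + (1-p)*log((1-p)/(1-q)).
p = 0.05, q = 0.35.
p*log(p/q) = 0.05*log(0.05/0.35) = -0.097296.
(1-p)*log((1-p)/(1-q)) = 0.95*log(0.95/0.65) = 0.360515.
D = -0.097296 + 0.360515 = 0.2632

0.2632


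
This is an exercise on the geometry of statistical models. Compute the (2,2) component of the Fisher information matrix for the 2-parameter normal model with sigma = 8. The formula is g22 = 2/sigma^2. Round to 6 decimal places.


For the 2-parameter normal family, the Fisher metric has:
  g11 = 1/sigma^2, g22 = 2/sigma^2.
sigma = 8, sigma^2 = 64.
g22 = 0.031250

0.031250


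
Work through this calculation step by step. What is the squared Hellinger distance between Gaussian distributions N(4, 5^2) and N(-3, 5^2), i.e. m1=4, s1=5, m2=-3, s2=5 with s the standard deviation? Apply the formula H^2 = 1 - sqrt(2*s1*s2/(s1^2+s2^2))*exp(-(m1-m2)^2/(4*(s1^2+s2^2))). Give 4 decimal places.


Squared Hellinger distance for Gaussians:
H^2 = 1 - sqrt(2*s1*s2/(s1^2+s2^2)) * exp(-(m1-m2)^2/(4*(s1^2+s2^2))).
s1^2 = 25, s2^2 = 25, s1^2+s2^2 = 50.
sqrt(2*5*5/(50)) = 1.0.
(m1-m2)^2 = (7)^2 = 49.
exp(-49/(4*50)) = exp(-0.245) = 0.782705.
H^2 = 1 - 1.0*0.782705 = 0.2173

0.2173


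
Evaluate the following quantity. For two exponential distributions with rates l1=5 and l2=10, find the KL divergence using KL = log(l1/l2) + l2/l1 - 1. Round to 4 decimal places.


KL divergence for exponential family:
KL = log(l1/l2) + l2/l1 - 1.
log(5/10) = -0.693147.
10/5 = 2.0.
KL = -0.693147 + 2.0 - 1 = 0.3069

0.3069


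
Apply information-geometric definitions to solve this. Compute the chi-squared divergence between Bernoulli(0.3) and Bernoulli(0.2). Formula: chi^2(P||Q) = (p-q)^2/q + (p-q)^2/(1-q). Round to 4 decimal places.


Chi-squared divergence between Bernoulli distributions:
chi^2 = (p-q)^2/q + (p-q)^2/(1-q).
p = 0.3, q = 0.2, p-q = 0.1.
(p-q)^2 = 0.01.
term1 = 0.01/0.2 = 0.05.
term2 = 0.01/0.8 = 0.0125.
chi^2 = 0.05 + 0.0125 = 0.0625

0.0625


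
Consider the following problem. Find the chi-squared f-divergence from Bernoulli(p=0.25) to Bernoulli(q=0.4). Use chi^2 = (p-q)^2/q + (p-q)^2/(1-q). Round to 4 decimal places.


Chi-squared divergence between Bernoulli distributions:
chi^2 = (p-q)^2/q + (p-q)^2/(1-q).
p = 0.25, q = 0.4, p-q = -0.15.
(p-q)^2 = 0.0225.
term1 = 0.0225/0.4 = 0.05625.
term2 = 0.0225/0.6 = 0.0375.
chi^2 = 0.05625 + 0.0375 = 0.0938

0.0938


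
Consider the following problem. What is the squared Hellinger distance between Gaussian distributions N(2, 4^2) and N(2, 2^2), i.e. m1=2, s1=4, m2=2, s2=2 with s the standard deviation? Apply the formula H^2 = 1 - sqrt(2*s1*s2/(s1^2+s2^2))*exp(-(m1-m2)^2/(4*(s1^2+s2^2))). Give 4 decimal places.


Squared Hellinger distance for Gaussians:
H^2 = 1 - sqrt(2*s1*s2/(s1^2+s2^2)) * exp(-(m1-m2)^2/(4*(s1^2+s2^2))).
s1^2 = 16, s2^2 = 4, s1^2+s2^2 = 20.
sqrt(2*4*2/(20)) = 0.894427.
(m1-m2)^2 = (0)^2 = 0.
exp(-0/(4*20)) = exp(0.0) = 1.0.
H^2 = 1 - 0.894427*1.0 = 0.1056

0.1056


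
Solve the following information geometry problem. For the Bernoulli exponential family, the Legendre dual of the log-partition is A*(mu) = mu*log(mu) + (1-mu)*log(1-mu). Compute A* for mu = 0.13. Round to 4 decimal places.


Legendre transform for Bernoulli:
A*(mu) = mu*log(mu) + (1-mu)*log(1-mu).
mu = 0.13, 1-mu = 0.87.
mu*log(mu) = 0.13*log(0.13) = -0.265229.
(1-mu)*log(1-mu) = 0.87*log(0.87) = -0.121158.
A* = -0.265229 + -0.121158 = -0.3864

-0.3864


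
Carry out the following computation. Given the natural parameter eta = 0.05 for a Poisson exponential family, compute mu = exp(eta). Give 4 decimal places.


Expectation parameter for Poisson exponential family:
mu = exp(eta).
eta = 0.05.
mu = exp(0.05) = 1.0513

1.0513


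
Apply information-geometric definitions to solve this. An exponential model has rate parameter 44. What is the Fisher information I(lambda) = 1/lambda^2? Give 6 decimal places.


Fisher information for exponential: I(lambda) = 1/lambda^2.
lambda = 44, lambda^2 = 1936.
I = 1/1936 = 0.000517

0.000517


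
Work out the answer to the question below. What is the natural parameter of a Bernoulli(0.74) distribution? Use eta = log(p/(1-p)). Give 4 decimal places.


Natural parameter for Bernoulli: eta = log(p/(1-p)).
p = 0.74, 1-p = 0.26.
p/(1-p) = 2.846154.
eta = log(2.846154) = 1.0460

1.0460


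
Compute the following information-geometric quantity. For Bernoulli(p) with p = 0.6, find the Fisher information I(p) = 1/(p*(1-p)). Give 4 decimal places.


For Bernoulli(p), Fisher information is I(p) = 1/(p*(1-p)).
p = 0.6, 1-p = 0.4.
p*(1-p) = 0.24.
I(p) = 1/0.24 = 4.1667

4.1667


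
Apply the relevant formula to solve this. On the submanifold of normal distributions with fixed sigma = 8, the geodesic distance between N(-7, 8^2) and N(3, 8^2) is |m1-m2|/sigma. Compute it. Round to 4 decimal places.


On the fixed-variance normal subfamily, geodesic distance = |m1-m2|/sigma.
|-7 - 3| = 10.
sigma = 8.
d = 10/8 = 1.2500

1.2500


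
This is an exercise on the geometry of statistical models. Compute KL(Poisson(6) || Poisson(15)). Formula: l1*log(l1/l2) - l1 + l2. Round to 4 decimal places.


KL divergence for Poisson:
KL = l1*log(l1/l2) - l1 + l2.
l1 = 6, l2 = 15.
log(6/15) = -0.916291.
l1*log(l1/l2) = 6 * -0.916291 = -5.497744.
KL = -5.497744 - 6 + 15 = 3.5023

3.5023


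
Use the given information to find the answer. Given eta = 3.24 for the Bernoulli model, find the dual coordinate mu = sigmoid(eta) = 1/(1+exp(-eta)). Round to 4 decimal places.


Dual coordinate (expectation parameter) for Bernoulli:
mu = 1/(1+exp(-eta)).
eta = 3.24.
exp(-eta) = exp(-3.24) = 0.039164.
mu = 1/(1+0.039164) = 0.9623

0.9623


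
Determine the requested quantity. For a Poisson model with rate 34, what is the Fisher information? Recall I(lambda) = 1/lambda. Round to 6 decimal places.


Fisher information for Poisson: I(lambda) = 1/lambda.
lambda = 34.
I(lambda) = 1/34 = 0.029412

0.029412


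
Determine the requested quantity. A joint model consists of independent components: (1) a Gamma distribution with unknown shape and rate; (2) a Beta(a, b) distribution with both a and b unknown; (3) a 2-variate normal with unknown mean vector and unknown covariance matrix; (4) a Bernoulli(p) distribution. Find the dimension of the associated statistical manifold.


The dimension of a statistical manifold equals the number of free
(independent) real parameters of the model. For a product of independent
blocks the parameter counts add.
- Gamma (shape, rate): 2.
- Beta (a, b): 2.
- 2-variate normal: 2 (mean) + 2*3/2 = 3 (symmetric covariance) = 5.
- Bernoulli (p): 1.
Total = 2 + 2 + 5 + 1 = 10.
Dimension = 10

10


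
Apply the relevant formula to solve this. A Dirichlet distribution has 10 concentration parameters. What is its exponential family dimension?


Exponential family dimension calculation:
Dirichlet with 10 components has 10 natural parameters.

10


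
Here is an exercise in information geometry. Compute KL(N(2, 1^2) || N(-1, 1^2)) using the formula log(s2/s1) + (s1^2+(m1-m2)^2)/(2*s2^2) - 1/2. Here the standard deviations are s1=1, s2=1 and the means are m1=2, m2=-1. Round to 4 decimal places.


KL divergence between normal distributions:
KL = log(s2/s1) + (s1^2 + (m1-m2)^2)/(2*s2^2) - 1/2.
log(1/1) = 0.0.
(1^2 + (2--1)^2)/(2*1^2) = (1 + 9)/2 = 5.0.
KL = 0.0 + 5.0 - 0.5 = 4.5000

4.5000


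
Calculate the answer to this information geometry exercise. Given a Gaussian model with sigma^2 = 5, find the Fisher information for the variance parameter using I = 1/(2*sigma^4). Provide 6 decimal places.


Fisher information for variance: I(sigma^2) = 1/(2*sigma^4).
sigma^2 = 5, so sigma^4 = 25.
I = 1/(2*25) = 1/50 = 0.020000

0.020000


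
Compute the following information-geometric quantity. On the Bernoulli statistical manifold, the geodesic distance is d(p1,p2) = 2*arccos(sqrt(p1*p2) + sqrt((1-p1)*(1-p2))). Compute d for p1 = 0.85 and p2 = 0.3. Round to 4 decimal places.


Geodesic distance on Bernoulli manifold:
d(p1,p2) = 2*arccos(sqrt(p1*p2) + sqrt((1-p1)*(1-p2))).
sqrt(p1*p2) = sqrt(0.85*0.3) = 0.504975.
sqrt((1-p1)*(1-p2)) = sqrt(0.15*0.7) = 0.324037.
arg = 0.504975 + 0.324037 = 0.829012.
d = 2*arccos(0.829012) = 1.1869

1.1869


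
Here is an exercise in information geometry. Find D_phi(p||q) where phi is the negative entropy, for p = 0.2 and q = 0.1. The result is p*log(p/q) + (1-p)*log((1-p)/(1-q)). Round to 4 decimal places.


Bregman divergence with negative entropy generator:
D = p*log(p/q) + (1-p)*log((1-p)/(1-q)).
p = 0.2, q = 0.1.
p*log(p/q) = 0.2*log(0.2/0.1) = 0.138629.
(1-p)*log((1-p)/(1-q)) = 0.8*log(0.8/0.9) = -0.094226.
D = 0.138629 + -0.094226 = 0.0444

0.0444


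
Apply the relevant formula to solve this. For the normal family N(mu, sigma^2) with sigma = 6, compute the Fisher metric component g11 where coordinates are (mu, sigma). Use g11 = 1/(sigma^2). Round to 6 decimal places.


For the 2-parameter normal family, the Fisher metric has:
  g11 = 1/sigma^2, g22 = 2/sigma^2.
sigma = 6, sigma^2 = 36.
g11 = 0.027778

0.027778


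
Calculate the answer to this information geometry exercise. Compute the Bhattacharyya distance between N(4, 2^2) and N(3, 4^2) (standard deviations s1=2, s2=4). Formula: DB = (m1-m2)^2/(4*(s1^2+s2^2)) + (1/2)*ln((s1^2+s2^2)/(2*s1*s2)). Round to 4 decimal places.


Bhattacharyya distance between two Gaussians:
DB = (m1-m2)^2/(4*(s1^2+s2^2)) + (1/2)*ln((s1^2+s2^2)/(2*s1*s2)).
(m1-m2)^2 = (1)^2 = 1.
s1^2+s2^2 = 4 + 16 = 20.
term1 = 1/80 = 0.0125.
term2 = 0.5*ln(20/16.0) = 0.111572.
DB = 0.0125 + 0.111572 = 0.1241

0.1241


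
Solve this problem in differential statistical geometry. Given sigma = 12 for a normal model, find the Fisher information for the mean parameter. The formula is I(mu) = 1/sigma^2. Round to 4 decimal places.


The Fisher information for the mean of a normal distribution is I(mu) = 1/sigma^2.
sigma = 12, so sigma^2 = 144.
I(mu) = 1/144 = 0.0069

0.0069


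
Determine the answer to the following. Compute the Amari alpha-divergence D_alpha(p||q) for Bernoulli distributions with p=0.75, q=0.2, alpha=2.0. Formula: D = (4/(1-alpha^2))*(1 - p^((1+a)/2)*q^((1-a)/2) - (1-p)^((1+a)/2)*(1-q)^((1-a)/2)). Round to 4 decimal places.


Amari alpha-divergence:
D = (4/(1-alpha^2))*(1 - p^((1+a)/2)*q^((1-a)/2) - (1-p)^((1+a)/2)*(1-q)^((1-a)/2)).
alpha = 2.0, p = 0.75, q = 0.2.
e1 = (1+alpha)/2 = 1.5, e2 = (1-alpha)/2 = -0.5.
t1 = p^e1 * q^e2 = 0.75^1.5 * 0.2^-0.5 = 1.452369.
t2 = (1-p)^e1 * (1-q)^e2 = 0.25^1.5 * 0.8^-0.5 = 0.139754.
4/(1-alpha^2) = -1.333333.
D = -1.333333*(1 - 1.452369 - 0.139754) = 0.7895

0.7895


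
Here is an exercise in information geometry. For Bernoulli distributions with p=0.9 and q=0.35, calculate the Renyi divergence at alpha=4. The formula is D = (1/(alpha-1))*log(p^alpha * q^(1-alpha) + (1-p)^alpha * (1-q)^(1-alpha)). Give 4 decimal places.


Renyi divergence of order alpha between Bernoulli distributions:
D = (1/(alpha-1))*log(p^alpha * q^(1-alpha) + (1-p)^alpha * (1-q)^(1-alpha)).
alpha = 4, p = 0.9, q = 0.35.
p^alpha * q^(1-alpha) = 0.9^4 * 0.35^-3 = 15.302624.
(1-p)^alpha * (1-q)^(1-alpha) = 0.1^4 * 0.65^-3 = 0.000364.
sum = 15.302624 + 0.000364 = 15.302988.
D = (1/3)*log(15.302988) = 0.9093

0.9093


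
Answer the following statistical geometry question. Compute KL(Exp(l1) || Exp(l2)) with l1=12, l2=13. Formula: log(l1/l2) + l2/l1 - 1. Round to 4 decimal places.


KL divergence for exponential family:
KL = log(l1/l2) + l2/l1 - 1.
log(12/13) = -0.080043.
13/12 = 1.083333.
KL = -0.080043 + 1.083333 - 1 = 0.0033

0.0033


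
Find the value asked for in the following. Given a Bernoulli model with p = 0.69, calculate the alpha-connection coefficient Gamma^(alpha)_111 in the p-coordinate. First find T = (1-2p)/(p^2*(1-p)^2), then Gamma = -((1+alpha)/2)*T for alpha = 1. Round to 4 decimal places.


Skewness (Amari-Chentsov) tensor: T = (1-2p)/(p^2*(1-p)^2).
p = 0.69, 1-2p = -0.38, p^2 = 0.4761, (1-p)^2 = 0.0961.
T = -0.38/(0.4761 * 0.0961) = -8.305428.
In the p-coordinate, Gamma^(alpha) = Gamma^(0) - (alpha/2)*T with Gamma^(0) = (1/2)*g'(p) = -T/2,
so Gamma^(alpha) = -((1+alpha)/2)*T.
alpha = 1, -(1+alpha)/2 = -1.0.
Gamma = -1.0 * -8.305428 = 8.3054

8.3054


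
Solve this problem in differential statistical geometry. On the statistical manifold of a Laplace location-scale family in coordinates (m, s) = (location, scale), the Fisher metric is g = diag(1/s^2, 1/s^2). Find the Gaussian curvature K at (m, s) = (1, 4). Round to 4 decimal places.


The metric has the form g = (A dm^2 + B ds^2)/s^2 with A = 1, B = 1.
Substitute u = sqrt(A/B)*m: g = B*(du^2 + ds^2)/s^2, i.e. B times the
Poincare upper half-plane metric, which has constant Gaussian curvature -1.
Scaling a 2D metric by a constant c divides the Gaussian curvature by c,
so K = -1/B = -1/(1) = -1.0000 everywhere (the point (m, s) = (1, 4) is irrelevant:
the curvature is constant).
The requested Gaussian curvature is K = -1.0000.

-1.0000


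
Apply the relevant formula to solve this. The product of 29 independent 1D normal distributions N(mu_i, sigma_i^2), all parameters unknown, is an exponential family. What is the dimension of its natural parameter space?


Exponential family dimension calculation:
Each univariate normal has two natural parameters (mu/sigma^2 and -1/(2 sigma^2)).
With 29 independent components, dim = 2 * 29 = 58.

58


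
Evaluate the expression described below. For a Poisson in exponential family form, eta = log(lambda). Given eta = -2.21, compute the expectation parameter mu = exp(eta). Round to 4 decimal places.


Expectation parameter for Poisson exponential family:
mu = exp(eta).
eta = -2.21.
mu = exp(-2.21) = 0.1097

0.1097


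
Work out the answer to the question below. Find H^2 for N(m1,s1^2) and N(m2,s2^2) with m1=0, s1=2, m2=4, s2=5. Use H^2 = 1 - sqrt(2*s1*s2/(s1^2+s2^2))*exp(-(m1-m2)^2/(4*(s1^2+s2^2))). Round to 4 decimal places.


Squared Hellinger distance for Gaussians:
H^2 = 1 - sqrt(2*s1*s2/(s1^2+s2^2)) * exp(-(m1-m2)^2/(4*(s1^2+s2^2))).
s1^2 = 4, s2^2 = 25, s1^2+s2^2 = 29.
sqrt(2*2*5/(29)) = 0.830455.
(m1-m2)^2 = (-4)^2 = 16.
exp(-16/(4*29)) = exp(-0.137931) = 0.871159.
H^2 = 1 - 0.830455*0.871159 = 0.2765

0.2765


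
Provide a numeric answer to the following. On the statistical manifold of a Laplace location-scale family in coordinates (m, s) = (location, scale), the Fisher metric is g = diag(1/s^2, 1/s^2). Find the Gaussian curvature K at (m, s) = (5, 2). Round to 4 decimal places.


The metric has the form g = (A dm^2 + B ds^2)/s^2 with A = 1, B = 1.
Substitute u = sqrt(A/B)*m: g = B*(du^2 + ds^2)/s^2, i.e. B times the
Poincare upper half-plane metric, which has constant Gaussian curvature -1.
Scaling a 2D metric by a constant c divides the Gaussian curvature by c,
so K = -1/B = -1/(1) = -1.0000 everywhere (the point (m, s) = (5, 2) is irrelevant:
the curvature is constant).
The requested Gaussian curvature is K = -1.0000.

-1.0000


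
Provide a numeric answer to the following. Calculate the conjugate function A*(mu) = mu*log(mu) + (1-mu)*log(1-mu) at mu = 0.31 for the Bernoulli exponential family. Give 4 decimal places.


Legendre transform for Bernoulli:
A*(mu) = mu*log(mu) + (1-mu)*log(1-mu).
mu = 0.31, 1-mu = 0.69.
mu*log(mu) = 0.31*log(0.31) = -0.363067.
(1-mu)*log(1-mu) = 0.69*log(0.69) = -0.256034.
A* = -0.363067 + -0.256034 = -0.6191

-0.6191


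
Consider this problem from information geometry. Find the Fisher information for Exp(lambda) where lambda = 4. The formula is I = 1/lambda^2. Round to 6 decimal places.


Fisher information for exponential: I(lambda) = 1/lambda^2.
lambda = 4, lambda^2 = 16.
I = 1/16 = 0.062500

0.062500


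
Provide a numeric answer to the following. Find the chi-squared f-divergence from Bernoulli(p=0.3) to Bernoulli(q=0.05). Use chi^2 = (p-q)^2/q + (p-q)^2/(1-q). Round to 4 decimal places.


Chi-squared divergence between Bernoulli distributions:
chi^2 = (p-q)^2/q + (p-q)^2/(1-q).
p = 0.3, q = 0.05, p-q = 0.25.
(p-q)^2 = 0.0625.
term1 = 0.0625/0.05 = 1.25.
term2 = 0.0625/0.95 = 0.065789.
chi^2 = 1.25 + 0.065789 = 1.3158

1.3158


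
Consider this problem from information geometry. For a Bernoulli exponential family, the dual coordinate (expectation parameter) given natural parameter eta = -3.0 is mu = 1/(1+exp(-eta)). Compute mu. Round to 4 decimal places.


Dual coordinate (expectation parameter) for Bernoulli:
mu = 1/(1+exp(-eta)).
eta = -3.0.
exp(-eta) = exp(3.0) = 20.085537.
mu = 1/(1+20.085537) = 0.0474

0.0474


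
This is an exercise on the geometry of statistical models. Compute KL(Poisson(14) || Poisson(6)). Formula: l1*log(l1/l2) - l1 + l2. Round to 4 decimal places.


KL divergence for Poisson:
KL = l1*log(l1/l2) - l1 + l2.
l1 = 14, l2 = 6.
log(14/6) = 0.847298.
l1*log(l1/l2) = 14 * 0.847298 = 11.86217.
KL = 11.86217 - 14 + 6 = 3.8622

3.8622


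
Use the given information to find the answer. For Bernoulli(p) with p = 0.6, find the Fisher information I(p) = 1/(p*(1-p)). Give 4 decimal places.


For Bernoulli(p), Fisher information is I(p) = 1/(p*(1-p)).
p = 0.6, 1-p = 0.4.
p*(1-p) = 0.24.
I(p) = 1/0.24 = 4.1667

4.1667


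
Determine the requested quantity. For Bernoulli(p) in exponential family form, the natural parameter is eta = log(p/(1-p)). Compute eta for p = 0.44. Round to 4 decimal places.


Natural parameter for Bernoulli: eta = log(p/(1-p)).
p = 0.44, 1-p = 0.56.
p/(1-p) = 0.785714.
eta = log(0.785714) = -0.2412

-0.2412


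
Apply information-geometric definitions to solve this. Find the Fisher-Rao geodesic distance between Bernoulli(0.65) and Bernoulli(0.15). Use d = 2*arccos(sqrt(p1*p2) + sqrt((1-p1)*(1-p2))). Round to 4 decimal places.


Geodesic distance on Bernoulli manifold:
d(p1,p2) = 2*arccos(sqrt(p1*p2) + sqrt((1-p1)*(1-p2))).
sqrt(p1*p2) = sqrt(0.65*0.15) = 0.31225.
sqrt((1-p1)*(1-p2)) = sqrt(0.35*0.85) = 0.545436.
arg = 0.31225 + 0.545436 = 0.857686.
d = 2*arccos(0.857686) = 1.0801

1.0801


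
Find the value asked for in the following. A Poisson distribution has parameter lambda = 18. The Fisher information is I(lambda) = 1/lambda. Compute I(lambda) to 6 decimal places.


Fisher information for Poisson: I(lambda) = 1/lambda.
lambda = 18.
I(lambda) = 1/18 = 0.055556

0.055556


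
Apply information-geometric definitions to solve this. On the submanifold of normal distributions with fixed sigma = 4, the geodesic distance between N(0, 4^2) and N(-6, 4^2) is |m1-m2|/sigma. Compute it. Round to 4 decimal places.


On the fixed-variance normal subfamily, geodesic distance = |m1-m2|/sigma.
|0 - -6| = 6.
sigma = 4.
d = 6/4 = 1.5000

1.5000


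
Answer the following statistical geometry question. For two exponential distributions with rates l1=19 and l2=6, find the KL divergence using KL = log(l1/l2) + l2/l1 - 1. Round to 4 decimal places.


KL divergence for exponential family:
KL = log(l1/l2) + l2/l1 - 1.
log(19/6) = 1.15268.
6/19 = 0.315789.
KL = 1.15268 + 0.315789 - 1 = 0.4685

0.4685


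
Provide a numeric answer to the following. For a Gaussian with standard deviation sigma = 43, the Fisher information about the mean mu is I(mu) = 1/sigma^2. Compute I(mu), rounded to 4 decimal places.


The Fisher information for the mean of a normal distribution is I(mu) = 1/sigma^2.
sigma = 43, so sigma^2 = 1849.
I(mu) = 1/1849 = 0.0005

0.0005


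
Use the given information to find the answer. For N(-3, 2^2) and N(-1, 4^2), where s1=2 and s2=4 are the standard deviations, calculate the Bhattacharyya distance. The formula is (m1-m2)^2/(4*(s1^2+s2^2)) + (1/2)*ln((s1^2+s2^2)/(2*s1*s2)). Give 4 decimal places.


Bhattacharyya distance between two Gaussians:
DB = (m1-m2)^2/(4*(s1^2+s2^2)) + (1/2)*ln((s1^2+s2^2)/(2*s1*s2)).
(m1-m2)^2 = (-2)^2 = 4.
s1^2+s2^2 = 4 + 16 = 20.
term1 = 4/80 = 0.05.
term2 = 0.5*ln(20/16.0) = 0.111572.
DB = 0.05 + 0.111572 = 0.1616

0.1616


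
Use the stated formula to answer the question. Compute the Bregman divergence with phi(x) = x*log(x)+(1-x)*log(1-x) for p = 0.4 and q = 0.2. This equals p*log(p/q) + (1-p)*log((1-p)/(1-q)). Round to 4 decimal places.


Bregman divergence with negative entropy generator:
D = p*log(p/q) + (1-p)*log((1-p)/(1-q)).
p = 0.4, q = 0.2.
p*log(p/q) = 0.4*log(0.4/0.2) = 0.277259.
(1-p)*log((1-p)/(1-q)) = 0.6*log(0.6/0.8) = -0.172609.
D = 0.277259 + -0.172609 = 0.1046

0.1046


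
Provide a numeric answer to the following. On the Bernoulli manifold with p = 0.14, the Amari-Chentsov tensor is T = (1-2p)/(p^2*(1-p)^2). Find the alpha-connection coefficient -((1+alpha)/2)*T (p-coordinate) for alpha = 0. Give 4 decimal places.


Skewness (Amari-Chentsov) tensor: T = (1-2p)/(p^2*(1-p)^2).
p = 0.14, 1-2p = 0.72, p^2 = 0.0196, (1-p)^2 = 0.7396.
T = 0.72/(0.0196 * 0.7396) = 49.668326.
In the p-coordinate, Gamma^(alpha) = Gamma^(0) - (alpha/2)*T with Gamma^(0) = (1/2)*g'(p) = -T/2,
so Gamma^(alpha) = -((1+alpha)/2)*T.
alpha = 0, -(1+alpha)/2 = -0.5.
Gamma = -0.5 * 49.668326 = -24.8342

-24.8342


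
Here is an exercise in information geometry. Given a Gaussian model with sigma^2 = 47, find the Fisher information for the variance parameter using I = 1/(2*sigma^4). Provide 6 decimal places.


Fisher information for variance: I(sigma^2) = 1/(2*sigma^4).
sigma^2 = 47, so sigma^4 = 2209.
I = 1/(2*2209) = 1/4418 = 0.000226

0.000226


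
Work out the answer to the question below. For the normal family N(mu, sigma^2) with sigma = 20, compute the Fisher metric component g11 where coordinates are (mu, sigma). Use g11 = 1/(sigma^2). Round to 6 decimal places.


For the 2-parameter normal family, the Fisher metric has:
  g11 = 1/sigma^2, g22 = 2/sigma^2.
sigma = 20, sigma^2 = 400.
g11 = 0.002500

0.002500


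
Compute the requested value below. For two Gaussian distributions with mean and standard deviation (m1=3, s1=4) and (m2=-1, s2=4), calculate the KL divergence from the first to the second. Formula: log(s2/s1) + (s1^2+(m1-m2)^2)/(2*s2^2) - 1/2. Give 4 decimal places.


KL divergence between normal distributions:
KL = log(s2/s1) + (s1^2 + (m1-m2)^2)/(2*s2^2) - 1/2.
log(4/4) = 0.0.
(4^2 + (3--1)^2)/(2*4^2) = (16 + 16)/32 = 1.0.
KL = 0.0 + 1.0 - 0.5 = 0.5000

0.5000


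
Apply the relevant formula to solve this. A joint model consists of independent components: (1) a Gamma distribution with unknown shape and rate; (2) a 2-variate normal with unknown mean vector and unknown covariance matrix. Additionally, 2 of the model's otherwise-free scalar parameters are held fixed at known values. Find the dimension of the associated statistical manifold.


The dimension of a statistical manifold equals the number of free
(independent) real parameters of the model. For a product of independent
blocks the parameter counts add.
- Gamma (shape, rate): 2.
- 2-variate normal: 2 (mean) + 2*3/2 = 3 (symmetric covariance) = 5.
Total = 2 + 5 = 7.
2 parameter(s) fixed at known values: 7 - 2 = 5.
Dimension = 5

5


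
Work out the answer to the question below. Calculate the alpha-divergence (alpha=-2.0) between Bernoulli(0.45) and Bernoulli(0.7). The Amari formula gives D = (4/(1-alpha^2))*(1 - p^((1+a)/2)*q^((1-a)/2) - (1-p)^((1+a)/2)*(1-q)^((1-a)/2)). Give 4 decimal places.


Amari alpha-divergence:
D = (4/(1-alpha^2))*(1 - p^((1+a)/2)*q^((1-a)/2) - (1-p)^((1+a)/2)*(1-q)^((1-a)/2)).
alpha = -2.0, p = 0.45, q = 0.7.
e1 = (1+alpha)/2 = -0.5, e2 = (1-alpha)/2 = 1.5.
t1 = p^e1 * q^e2 = 0.45^-0.5 * 0.7^1.5 = 0.873053.
t2 = (1-p)^e1 * (1-q)^e2 = 0.55^-0.5 * 0.3^1.5 = 0.221565.
4/(1-alpha^2) = -1.333333.
D = -1.333333*(1 - 0.873053 - 0.221565) = 0.1262

0.1262


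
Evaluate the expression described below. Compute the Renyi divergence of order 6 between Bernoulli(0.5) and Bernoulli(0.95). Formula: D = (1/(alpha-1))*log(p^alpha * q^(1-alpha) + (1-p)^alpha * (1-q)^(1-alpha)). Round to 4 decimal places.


Renyi divergence of order alpha between Bernoulli distributions:
D = (1/(alpha-1))*log(p^alpha * q^(1-alpha) + (1-p)^alpha * (1-q)^(1-alpha)).
alpha = 6, p = 0.5, q = 0.95.
p^alpha * q^(1-alpha) = 0.5^6 * 0.95^-5 = 0.020193.
(1-p)^alpha * (1-q)^(1-alpha) = 0.5^6 * 0.05^-5 = 50000.0.
sum = 0.020193 + 50000.0 = 50000.020193.
D = (1/5)*log(50000.020193) = 2.1640

2.1640


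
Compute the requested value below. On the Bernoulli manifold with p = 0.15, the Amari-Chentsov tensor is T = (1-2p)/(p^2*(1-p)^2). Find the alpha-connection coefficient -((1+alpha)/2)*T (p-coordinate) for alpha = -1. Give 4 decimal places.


Skewness (Amari-Chentsov) tensor: T = (1-2p)/(p^2*(1-p)^2).
p = 0.15, 1-2p = 0.7, p^2 = 0.0225, (1-p)^2 = 0.7225.
T = 0.7/(0.0225 * 0.7225) = 43.060361.
In the p-coordinate, Gamma^(alpha) = Gamma^(0) - (alpha/2)*T with Gamma^(0) = (1/2)*g'(p) = -T/2,
so Gamma^(alpha) = -((1+alpha)/2)*T.
alpha = -1, -(1+alpha)/2 = 0.0.
Gamma = 0.0 * 43.060361 = 0.0000

0.0000


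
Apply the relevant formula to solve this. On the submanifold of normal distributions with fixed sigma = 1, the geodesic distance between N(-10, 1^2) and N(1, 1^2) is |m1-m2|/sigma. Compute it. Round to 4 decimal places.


On the fixed-variance normal subfamily, geodesic distance = |m1-m2|/sigma.
|-10 - 1| = 11.
sigma = 1.
d = 11/1 = 11.0000

11.0000


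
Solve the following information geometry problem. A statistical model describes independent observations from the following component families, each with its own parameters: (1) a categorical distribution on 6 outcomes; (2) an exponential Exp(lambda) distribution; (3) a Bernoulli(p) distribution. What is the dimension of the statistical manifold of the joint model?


The dimension of a statistical manifold equals the number of free
(independent) real parameters of the model. For a product of independent
blocks the parameter counts add.
- categorical on 6 outcomes (probabilities sum to 1): 6-1 = 5.
- exponential (lambda): 1.
- Bernoulli (p): 1.
Total = 5 + 1 + 1 = 7.
Dimension = 7

7


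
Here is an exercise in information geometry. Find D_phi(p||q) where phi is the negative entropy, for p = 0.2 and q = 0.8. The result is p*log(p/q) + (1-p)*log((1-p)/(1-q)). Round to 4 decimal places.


Bregman divergence with negative entropy generator:
D = p*log(p/q) + (1-p)*log((1-p)/(1-q)).
p = 0.2, q = 0.8.
p*log(p/q) = 0.2*log(0.2/0.8) = -0.277259.
(1-p)*log((1-p)/(1-q)) = 0.8*log(0.8/0.2) = 1.109035.
D = -0.277259 + 1.109035 = 0.8318

0.8318


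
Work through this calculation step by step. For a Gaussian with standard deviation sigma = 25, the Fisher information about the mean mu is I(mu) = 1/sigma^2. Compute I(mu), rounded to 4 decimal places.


The Fisher information for the mean of a normal distribution is I(mu) = 1/sigma^2.
sigma = 25, so sigma^2 = 625.
I(mu) = 1/625 = 0.0016

0.0016


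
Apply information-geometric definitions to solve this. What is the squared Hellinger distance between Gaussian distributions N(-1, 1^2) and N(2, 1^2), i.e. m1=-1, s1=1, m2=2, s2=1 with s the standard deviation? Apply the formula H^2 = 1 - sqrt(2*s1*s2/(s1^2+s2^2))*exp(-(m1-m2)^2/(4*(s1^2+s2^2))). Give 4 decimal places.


Squared Hellinger distance for Gaussians:
H^2 = 1 - sqrt(2*s1*s2/(s1^2+s2^2)) * exp(-(m1-m2)^2/(4*(s1^2+s2^2))).
s1^2 = 1, s2^2 = 1, s1^2+s2^2 = 2.
sqrt(2*1*1/(2)) = 1.0.
(m1-m2)^2 = (-3)^2 = 9.
exp(-9/(4*2)) = exp(-1.125) = 0.324652.
H^2 = 1 - 1.0*0.324652 = 0.6753

0.6753


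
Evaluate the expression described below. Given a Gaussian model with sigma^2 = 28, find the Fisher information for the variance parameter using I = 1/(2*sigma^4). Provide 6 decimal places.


Fisher information for variance: I(sigma^2) = 1/(2*sigma^4).
sigma^2 = 28, so sigma^4 = 784.
I = 1/(2*784) = 1/1568 = 0.000638

0.000638


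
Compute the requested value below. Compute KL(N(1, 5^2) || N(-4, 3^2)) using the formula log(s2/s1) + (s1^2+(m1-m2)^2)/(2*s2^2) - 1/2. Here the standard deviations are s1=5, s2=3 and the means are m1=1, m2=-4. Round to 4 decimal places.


KL divergence between normal distributions:
KL = log(s2/s1) + (s1^2 + (m1-m2)^2)/(2*s2^2) - 1/2.
log(3/5) = -0.510826.
(5^2 + (1--4)^2)/(2*3^2) = (25 + 25)/18 = 2.777778.
KL = -0.510826 + 2.777778 - 0.5 = 1.7670

1.7670


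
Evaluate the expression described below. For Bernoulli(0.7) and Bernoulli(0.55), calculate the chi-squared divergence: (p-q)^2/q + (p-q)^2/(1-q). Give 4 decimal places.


Chi-squared divergence between Bernoulli distributions:
chi^2 = (p-q)^2/q + (p-q)^2/(1-q).
p = 0.7, q = 0.55, p-q = 0.15.
(p-q)^2 = 0.0225.
term1 = 0.0225/0.55 = 0.040909.
term2 = 0.0225/0.45 = 0.05.
chi^2 = 0.040909 + 0.05 = 0.0909

0.0909


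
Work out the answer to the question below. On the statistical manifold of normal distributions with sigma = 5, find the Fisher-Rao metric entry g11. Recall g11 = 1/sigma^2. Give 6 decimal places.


For the 2-parameter normal family, the Fisher metric has:
  g11 = 1/sigma^2, g22 = 2/sigma^2.
sigma = 5, sigma^2 = 25.
g11 = 0.040000

0.040000


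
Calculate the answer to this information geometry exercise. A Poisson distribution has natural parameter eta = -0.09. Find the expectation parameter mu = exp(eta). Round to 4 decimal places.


Expectation parameter for Poisson exponential family:
mu = exp(eta).
eta = -0.09.
mu = exp(-0.09) = 0.9139

0.9139


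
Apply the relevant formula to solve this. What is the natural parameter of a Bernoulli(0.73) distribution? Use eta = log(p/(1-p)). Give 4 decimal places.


Natural parameter for Bernoulli: eta = log(p/(1-p)).
p = 0.73, 1-p = 0.27.
p/(1-p) = 2.703704.
eta = log(2.703704) = 0.9946

0.9946


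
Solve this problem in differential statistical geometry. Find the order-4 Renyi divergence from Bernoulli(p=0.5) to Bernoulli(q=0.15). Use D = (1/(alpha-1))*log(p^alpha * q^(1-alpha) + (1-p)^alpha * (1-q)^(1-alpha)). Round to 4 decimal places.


Renyi divergence of order alpha between Bernoulli distributions:
D = (1/(alpha-1))*log(p^alpha * q^(1-alpha) + (1-p)^alpha * (1-q)^(1-alpha)).
alpha = 4, p = 0.5, q = 0.15.
p^alpha * q^(1-alpha) = 0.5^4 * 0.15^-3 = 18.518519.
(1-p)^alpha * (1-q)^(1-alpha) = 0.5^4 * 0.85^-3 = 0.101771.
sum = 18.518519 + 0.101771 = 18.620289.
D = (1/3)*log(18.620289) = 0.9748

0.9748


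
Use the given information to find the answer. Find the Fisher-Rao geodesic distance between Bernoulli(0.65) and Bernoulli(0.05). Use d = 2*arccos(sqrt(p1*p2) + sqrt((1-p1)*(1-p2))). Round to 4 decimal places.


Geodesic distance on Bernoulli manifold:
d(p1,p2) = 2*arccos(sqrt(p1*p2) + sqrt((1-p1)*(1-p2))).
sqrt(p1*p2) = sqrt(0.65*0.05) = 0.180278.
sqrt((1-p1)*(1-p2)) = sqrt(0.35*0.95) = 0.576628.
arg = 0.180278 + 0.576628 = 0.756906.
d = 2*arccos(0.756906) = 1.4245

1.4245


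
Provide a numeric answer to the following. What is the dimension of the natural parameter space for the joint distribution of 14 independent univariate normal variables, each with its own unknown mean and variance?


Exponential family dimension calculation:
Each univariate normal has two natural parameters (mu/sigma^2 and -1/(2 sigma^2)).
With 14 independent components, dim = 2 * 14 = 28.

28


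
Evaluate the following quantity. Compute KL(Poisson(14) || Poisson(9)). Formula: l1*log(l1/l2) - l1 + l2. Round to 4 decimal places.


KL divergence for Poisson:
KL = l1*log(l1/l2) - l1 + l2.
l1 = 14, l2 = 9.
log(14/9) = 0.441833.
l1*log(l1/l2) = 14 * 0.441833 = 6.185659.
KL = 6.185659 - 14 + 9 = 1.1857

1.1857


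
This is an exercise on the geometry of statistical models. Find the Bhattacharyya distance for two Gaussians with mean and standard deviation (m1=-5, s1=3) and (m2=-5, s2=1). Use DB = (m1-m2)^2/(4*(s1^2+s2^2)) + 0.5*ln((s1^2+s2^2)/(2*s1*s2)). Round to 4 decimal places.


Bhattacharyya distance between two Gaussians:
DB = (m1-m2)^2/(4*(s1^2+s2^2)) + (1/2)*ln((s1^2+s2^2)/(2*s1*s2)).
(m1-m2)^2 = (0)^2 = 0.
s1^2+s2^2 = 9 + 1 = 10.
term1 = 0/40 = 0.0.
term2 = 0.5*ln(10/6.0) = 0.255413.
DB = 0.0 + 0.255413 = 0.2554

0.2554


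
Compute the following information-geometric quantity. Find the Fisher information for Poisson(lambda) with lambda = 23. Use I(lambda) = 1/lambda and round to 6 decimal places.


Fisher information for Poisson: I(lambda) = 1/lambda.
lambda = 23.
I(lambda) = 1/23 = 0.043478

0.043478


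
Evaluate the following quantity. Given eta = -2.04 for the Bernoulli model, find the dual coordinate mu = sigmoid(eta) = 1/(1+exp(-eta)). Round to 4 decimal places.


Dual coordinate (expectation parameter) for Bernoulli:
mu = 1/(1+exp(-eta)).
eta = -2.04.
exp(-eta) = exp(2.04) = 7.690609.
mu = 1/(1+7.690609) = 0.1151

0.1151
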